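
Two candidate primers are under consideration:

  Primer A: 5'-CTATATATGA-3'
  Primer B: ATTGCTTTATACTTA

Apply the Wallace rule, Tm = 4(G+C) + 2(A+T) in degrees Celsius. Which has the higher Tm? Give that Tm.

Primer B, 36°C

Primer A: A+T=8, G+C=2 → Tm = 2(8)+4(2) = 24°C
Primer B: A+T=12, G+C=3 → Tm = 2(12)+4(3) = 36°C
24°C vs 36°C → primer B is higher.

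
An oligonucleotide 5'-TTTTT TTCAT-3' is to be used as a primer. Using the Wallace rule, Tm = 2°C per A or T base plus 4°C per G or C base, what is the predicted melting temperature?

22°C

Scanning the sequence gives T=8, A=1, C=1, G=0.
AT pairs contribute 9, GC pairs contribute 1.
Tm = 2×9 + 4×1 = 22°C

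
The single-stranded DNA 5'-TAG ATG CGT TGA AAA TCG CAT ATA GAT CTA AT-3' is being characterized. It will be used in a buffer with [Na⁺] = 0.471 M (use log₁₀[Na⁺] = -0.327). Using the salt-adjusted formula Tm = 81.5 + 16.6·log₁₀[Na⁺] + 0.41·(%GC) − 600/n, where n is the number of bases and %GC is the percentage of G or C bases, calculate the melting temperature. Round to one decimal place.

70.1°C

Length n = 32. Scanning the sequence gives G=6, C=4, A=12, T=10.
G+C = 10, so %GC = 10/32 × 100 = 31.25%
Salt term: 16.6 × (-0.327) = -5.428
GC term: 0.41 × 31.25 = 12.812; length term: −600/32 = −18.75
Tm = 81.5 + (-5.428) + 12.812 − 18.75 = 70.134 → 70.1°C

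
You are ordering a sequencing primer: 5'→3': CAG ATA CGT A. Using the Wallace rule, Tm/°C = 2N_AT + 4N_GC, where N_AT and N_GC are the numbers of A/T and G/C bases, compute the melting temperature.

28°C

Counting bases: G=2, C=2, T=2, A=4
AT pairs contribute 6, GC pairs contribute 4.
Tm = 2×6 + 4×4 = 28°C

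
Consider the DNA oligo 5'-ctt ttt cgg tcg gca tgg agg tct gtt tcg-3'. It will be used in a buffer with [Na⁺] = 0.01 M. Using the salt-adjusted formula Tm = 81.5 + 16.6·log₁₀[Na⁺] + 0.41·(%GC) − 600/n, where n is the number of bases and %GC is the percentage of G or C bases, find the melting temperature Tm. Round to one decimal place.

50.2°C

Length n = 30. Scanning the sequence gives G=10, C=6, A=2, T=12.
G+C = 16, so %GC = 16/30 × 100 = 53.333%
Salt term: 16.6 × (-2) = -33.2
GC term: 0.41 × 53.333 = 21.867; length term: −600/30 = −20
Tm = 81.5 + (-33.2) + 21.867 − 20 = 50.167 → 50.2°C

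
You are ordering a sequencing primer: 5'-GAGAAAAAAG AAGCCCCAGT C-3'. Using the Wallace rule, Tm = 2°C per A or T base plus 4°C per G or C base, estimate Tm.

Counting bases: T=1, G=5, A=10, C=5
A+T = 11, G+C = 10
Tm = 4·10 + 2·11 = 40 + 22 = 62°C

62°C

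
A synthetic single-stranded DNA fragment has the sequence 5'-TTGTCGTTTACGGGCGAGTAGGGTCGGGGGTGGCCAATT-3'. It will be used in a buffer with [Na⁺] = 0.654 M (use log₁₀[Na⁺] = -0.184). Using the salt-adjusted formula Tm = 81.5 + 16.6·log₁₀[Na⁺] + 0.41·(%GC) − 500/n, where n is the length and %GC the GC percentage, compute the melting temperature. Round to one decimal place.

89.8°C

Length n = 39. Counting bases: C=6, T=11, G=17, A=5
G+C = 23, so %GC = 23/39 × 100 = 58.974%
Salt term: 16.6 × (-0.184) = -3.054
GC term: 0.41 × 58.974 = 24.179; length term: −500/39 = −12.821
Tm = 81.5 + (-3.054) + 24.179 − 12.821 = 89.804 → 89.8°C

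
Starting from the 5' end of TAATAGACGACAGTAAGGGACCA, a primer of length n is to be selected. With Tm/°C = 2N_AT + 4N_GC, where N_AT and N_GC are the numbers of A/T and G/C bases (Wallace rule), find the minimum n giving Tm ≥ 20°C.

First 7 bases: TAATAGA → Tm = 16°C (< 20°C)
First 8 bases: TAATAGAC → Tm = 20°C (≥ 20°C)
Each additional base adds 2°C (A/T) or 4°C (G/C), so Tm is non-decreasing in n; n = 8 is the first length to reach 20°C.

n = 8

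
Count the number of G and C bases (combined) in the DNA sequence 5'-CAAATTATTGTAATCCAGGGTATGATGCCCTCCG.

G=7, C=8, T=10, A=9
G+C = 7 + 8 = 15

15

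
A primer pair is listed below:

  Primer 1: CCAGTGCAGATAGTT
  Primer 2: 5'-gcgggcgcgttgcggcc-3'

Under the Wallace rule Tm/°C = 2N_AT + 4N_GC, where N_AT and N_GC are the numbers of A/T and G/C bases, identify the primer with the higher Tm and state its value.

Primer 2, 64°C

Primer 1: A+T=8, G+C=7 → Tm = 2(8)+4(7) = 44°C
Primer 2: A+T=2, G+C=15 → Tm = 2(2)+4(15) = 64°C
44°C vs 64°C → primer 2 is higher.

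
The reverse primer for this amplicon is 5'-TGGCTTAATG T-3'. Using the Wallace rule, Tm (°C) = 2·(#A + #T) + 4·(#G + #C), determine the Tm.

30°C

Scanning the sequence gives A=2, G=3, C=1, T=5.
A+T = 7, G+C = 4
Tm = 2×7 + 4×4 = 30°C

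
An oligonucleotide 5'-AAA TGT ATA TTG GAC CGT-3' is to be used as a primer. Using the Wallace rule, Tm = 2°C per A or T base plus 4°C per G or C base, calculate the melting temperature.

48°C

Counting bases: C=2, G=4, T=6, A=6
A+T = 12, G+C = 6
Tm = 2(12) + 4(6) = 24 + 24 = 48°C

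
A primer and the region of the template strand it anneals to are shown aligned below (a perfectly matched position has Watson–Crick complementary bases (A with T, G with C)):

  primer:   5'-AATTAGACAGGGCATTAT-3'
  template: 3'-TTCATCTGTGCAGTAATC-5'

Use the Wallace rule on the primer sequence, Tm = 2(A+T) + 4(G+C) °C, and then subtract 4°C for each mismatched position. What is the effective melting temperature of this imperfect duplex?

Primer base counts: A=7, T=5, G=4, C=2 → A+T=12, G+C=6
Perfect-match Tm = 2(12) + 4(6) = 24 + 24 = 48°C
Mismatches (positions where the bases are not complementary): 4 (at positions 3, 10, 12, 18)
Effective Tm = 48 − 4×4 = 48 − 16 = 32°C

32°C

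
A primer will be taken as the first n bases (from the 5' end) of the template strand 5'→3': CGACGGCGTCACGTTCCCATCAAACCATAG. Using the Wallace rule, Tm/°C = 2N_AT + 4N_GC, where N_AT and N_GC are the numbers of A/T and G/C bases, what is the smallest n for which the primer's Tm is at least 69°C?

First 20 bases: CGACGGCGTCACGTTCCCAT → Tm = 66°C (< 69°C)
First 21 bases: CGACGGCGTCACGTTCCCATC → Tm = 70°C (≥ 69°C)
Since every base adds ≥2°C, Tm only increases with n, so the threshold is first crossed at n = 21.

n = 21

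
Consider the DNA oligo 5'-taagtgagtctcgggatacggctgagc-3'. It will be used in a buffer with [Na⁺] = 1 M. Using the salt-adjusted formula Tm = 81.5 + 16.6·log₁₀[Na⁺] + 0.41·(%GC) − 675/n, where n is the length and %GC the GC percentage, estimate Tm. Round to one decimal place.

Length n = 27. Scanning the sequence gives A=6, T=6, G=10, C=5.
G+C = 15, so %GC = 15/27 × 100 = 55.556%
Salt term: 16.6 × (0) = 0
GC term: 0.41 × 55.556 = 22.778; length term: −675/27 = −25
Tm = 81.5 + (0) + 22.778 − 25 = 79.278 → 79.3°C

79.3°C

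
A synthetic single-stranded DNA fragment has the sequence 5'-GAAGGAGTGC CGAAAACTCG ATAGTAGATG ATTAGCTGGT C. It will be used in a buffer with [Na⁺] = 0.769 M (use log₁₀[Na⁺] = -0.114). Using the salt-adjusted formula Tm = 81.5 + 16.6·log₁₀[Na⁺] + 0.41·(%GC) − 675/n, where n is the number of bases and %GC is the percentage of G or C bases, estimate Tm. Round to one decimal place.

82.1°C

Length n = 41. T=9, G=13, C=6, A=13
G+C = 19, so %GC = 19/41 × 100 = 46.341%
Salt term: 16.6 × (-0.114) = -1.892
GC term: 0.41 × 46.341 = 19; length term: −675/41 = −16.463
Tm = 81.5 + (-1.892) + 19 − 16.463 = 82.145 → 82.1°C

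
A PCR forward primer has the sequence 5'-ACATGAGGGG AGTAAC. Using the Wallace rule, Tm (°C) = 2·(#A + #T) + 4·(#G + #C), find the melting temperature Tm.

48°C

A=6, T=2, G=6, C=2
A+T = 8, G+C = 8
Tm = 4·8 + 2·8 = 32 + 16 = 48°C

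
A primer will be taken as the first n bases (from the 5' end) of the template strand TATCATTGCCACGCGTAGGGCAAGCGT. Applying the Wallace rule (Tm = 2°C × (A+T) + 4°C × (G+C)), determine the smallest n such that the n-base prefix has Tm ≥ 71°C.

n = 24

First 23 bases: TATCATTGCCACGCGTAGGGCAA → Tm = 70°C (< 71°C)
First 24 bases: TATCATTGCCACGCGTAGGGCAAG → Tm = 74°C (≥ 71°C)
Since every base adds ≥2°C, Tm only increases with n, so the threshold is first crossed at n = 24.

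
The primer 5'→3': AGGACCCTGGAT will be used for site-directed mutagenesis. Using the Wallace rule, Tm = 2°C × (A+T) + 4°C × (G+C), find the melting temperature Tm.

38°C

Counting bases: A=3, C=3, T=2, G=4
So N_AT = 5 and N_GC = 7.
Tm = 2(5) + 4(7) = 10 + 28 = 38°C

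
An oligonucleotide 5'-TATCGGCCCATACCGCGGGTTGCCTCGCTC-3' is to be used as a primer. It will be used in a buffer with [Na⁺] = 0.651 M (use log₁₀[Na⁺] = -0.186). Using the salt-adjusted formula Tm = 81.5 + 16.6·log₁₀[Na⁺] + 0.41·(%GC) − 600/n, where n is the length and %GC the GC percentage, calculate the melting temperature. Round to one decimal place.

85.7°C

Length n = 30. Base counts: G=8, A=3, C=12, T=7
G+C = 20, so %GC = 20/30 × 100 = 66.667%
Salt term: 16.6 × (-0.186) = -3.088
GC term: 0.41 × 66.667 = 27.333; length term: −600/30 = −20
Tm = 81.5 + (-3.088) + 27.333 − 20 = 85.745 → 85.7°C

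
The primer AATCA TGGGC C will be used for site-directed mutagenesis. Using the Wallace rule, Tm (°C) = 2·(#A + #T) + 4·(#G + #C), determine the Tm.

34°C

Base counts: T=2, G=3, A=3, C=3
AT pairs contribute 5, GC pairs contribute 6.
Tm = 2(5) + 4(6) = 10 + 24 = 34°C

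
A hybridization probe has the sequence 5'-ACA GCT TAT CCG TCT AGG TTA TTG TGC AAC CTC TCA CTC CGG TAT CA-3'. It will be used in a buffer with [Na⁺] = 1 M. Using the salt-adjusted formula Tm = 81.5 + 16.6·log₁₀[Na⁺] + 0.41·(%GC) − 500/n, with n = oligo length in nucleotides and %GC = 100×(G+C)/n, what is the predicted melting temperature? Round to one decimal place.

Length n = 47. Base counts: T=15, A=10, C=14, G=8
G+C = 22, so %GC = 22/47 × 100 = 46.809%
Salt term: 16.6 × (0) = 0
GC term: 0.41 × 46.809 = 19.192; length term: −500/47 = −10.638
Tm = 81.5 + (0) + 19.192 − 10.638 = 90.054 → 90.1°C

90.1°C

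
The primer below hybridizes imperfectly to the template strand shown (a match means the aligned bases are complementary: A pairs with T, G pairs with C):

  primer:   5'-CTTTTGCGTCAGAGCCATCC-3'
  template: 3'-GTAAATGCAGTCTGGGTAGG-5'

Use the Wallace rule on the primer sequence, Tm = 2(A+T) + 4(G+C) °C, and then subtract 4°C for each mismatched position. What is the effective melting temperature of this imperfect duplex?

Primer base counts: A=3, T=6, G=4, C=7 → A+T=9, G+C=11
Perfect-match Tm = 2(9) + 4(11) = 18 + 44 = 62°C
Mismatches (positions where the bases are not complementary): 3 (at positions 2, 6, 14)
Effective Tm = 62 − 3×4 = 62 − 12 = 50°C

50°C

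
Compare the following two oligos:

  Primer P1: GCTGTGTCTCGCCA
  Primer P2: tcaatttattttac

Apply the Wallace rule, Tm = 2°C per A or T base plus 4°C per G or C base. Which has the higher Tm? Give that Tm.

Primer P1: A+T=5, G+C=9 → Tm = 2(5)+4(9) = 46°C
Primer P2: A+T=12, G+C=2 → Tm = 2(12)+4(2) = 32°C
46°C vs 32°C → primer P1 is higher.

Primer P1, 46°C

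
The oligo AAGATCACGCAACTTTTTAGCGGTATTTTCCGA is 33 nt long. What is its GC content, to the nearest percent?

39%

T=11, C=7, A=9, G=6
G+C = 6 + 7 = 13 out of 33 bases
%GC = 13/33 × 100 = 39.39% ≈ 39%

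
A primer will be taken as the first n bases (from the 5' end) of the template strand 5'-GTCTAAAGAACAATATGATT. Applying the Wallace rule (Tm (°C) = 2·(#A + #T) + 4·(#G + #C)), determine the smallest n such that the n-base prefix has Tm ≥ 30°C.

First 10 bases: GTCTAAAGAA → Tm = 26°C (< 30°C)
First 11 bases: GTCTAAAGAAC → Tm = 30°C (≥ 30°C)
Since every base adds ≥2°C, Tm only increases with n, so the threshold is first crossed at n = 11.

n = 11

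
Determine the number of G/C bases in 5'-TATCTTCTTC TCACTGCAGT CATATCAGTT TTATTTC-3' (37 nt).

12

Counting bases: A=7, T=18, C=9, G=3
Total G or C: 3 + 9 = 12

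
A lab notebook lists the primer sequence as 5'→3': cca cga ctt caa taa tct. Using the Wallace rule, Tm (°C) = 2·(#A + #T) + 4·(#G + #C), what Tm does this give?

Scanning the sequence gives A=6, C=6, G=1, T=5.
So N_AT = 11 and N_GC = 7.
Tm = 2×11 + 4×7 = 50°C

50°C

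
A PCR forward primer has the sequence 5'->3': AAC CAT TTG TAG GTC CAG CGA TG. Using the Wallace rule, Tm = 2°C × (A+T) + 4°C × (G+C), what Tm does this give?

Scanning the sequence gives G=6, C=5, T=6, A=6.
A+T = 12, G+C = 11
Tm = 2×12 + 4×11 = 68°C

68°C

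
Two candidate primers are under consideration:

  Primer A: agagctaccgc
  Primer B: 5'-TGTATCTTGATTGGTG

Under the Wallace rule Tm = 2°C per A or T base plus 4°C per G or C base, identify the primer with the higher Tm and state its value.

Primer A: A+T=4, G+C=7 → Tm = 2(4)+4(7) = 36°C
Primer B: A+T=10, G+C=6 → Tm = 2(10)+4(6) = 44°C
36°C vs 44°C → primer B is higher.

Primer B, 44°C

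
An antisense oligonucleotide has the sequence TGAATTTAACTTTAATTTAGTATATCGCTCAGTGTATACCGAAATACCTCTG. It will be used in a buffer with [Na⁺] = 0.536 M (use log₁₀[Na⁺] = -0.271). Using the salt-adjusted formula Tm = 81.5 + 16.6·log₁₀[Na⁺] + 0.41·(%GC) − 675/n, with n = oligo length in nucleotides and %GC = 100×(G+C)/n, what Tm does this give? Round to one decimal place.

Length n = 52. Base counts: C=9, G=7, A=16, T=20
G+C = 16, so %GC = 16/52 × 100 = 30.769%
Salt term: 16.6 × (-0.271) = -4.499
GC term: 0.41 × 30.769 = 12.615; length term: −675/52 = −12.981
Tm = 81.5 + (-4.499) + 12.615 − 12.981 = 76.635 → 76.6°C

76.6°C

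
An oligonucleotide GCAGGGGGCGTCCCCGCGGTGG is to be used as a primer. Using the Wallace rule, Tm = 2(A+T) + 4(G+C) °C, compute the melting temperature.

82°C

Base counts: G=12, T=2, A=1, C=7
A+T = 3, G+C = 19
Tm = 2(3) + 4(19) = 6 + 76 = 82°C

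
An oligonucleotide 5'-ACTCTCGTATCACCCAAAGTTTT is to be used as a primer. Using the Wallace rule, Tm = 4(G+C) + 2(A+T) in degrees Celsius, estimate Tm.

Scanning the sequence gives G=2, C=7, T=8, A=6.
AT pairs contribute 14, GC pairs contribute 9.
Tm = 4·9 + 2·14 = 36 + 28 = 64°C

64°C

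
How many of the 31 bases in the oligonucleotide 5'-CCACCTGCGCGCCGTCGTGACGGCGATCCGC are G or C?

24

C=14, T=4, A=3, G=10
G+C = 10 + 14 = 24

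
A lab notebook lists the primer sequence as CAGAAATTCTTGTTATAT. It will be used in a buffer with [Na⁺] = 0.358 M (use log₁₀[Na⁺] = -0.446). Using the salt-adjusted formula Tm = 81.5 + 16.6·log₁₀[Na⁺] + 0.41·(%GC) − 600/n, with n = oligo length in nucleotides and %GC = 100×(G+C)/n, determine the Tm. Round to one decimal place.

49.9°C

Length n = 18. Scanning the sequence gives G=2, T=8, C=2, A=6.
G+C = 4, so %GC = 4/18 × 100 = 22.222%
Salt term: 16.6 × (-0.446) = -7.404
GC term: 0.41 × 22.222 = 9.111; length term: −600/18 = −33.333
Tm = 81.5 + (-7.404) + 9.111 − 33.333 = 49.874 → 49.9°C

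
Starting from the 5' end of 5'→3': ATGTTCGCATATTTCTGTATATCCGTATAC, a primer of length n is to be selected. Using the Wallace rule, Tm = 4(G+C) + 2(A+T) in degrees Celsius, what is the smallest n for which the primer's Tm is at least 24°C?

n = 8

First 7 bases: ATGTTCG → Tm = 20°C (< 24°C)
First 8 bases: ATGTTCGC → Tm = 24°C (≥ 24°C)
Each additional base adds 2°C (A/T) or 4°C (G/C), so Tm is non-decreasing in n; n = 8 is the first length to reach 24°C.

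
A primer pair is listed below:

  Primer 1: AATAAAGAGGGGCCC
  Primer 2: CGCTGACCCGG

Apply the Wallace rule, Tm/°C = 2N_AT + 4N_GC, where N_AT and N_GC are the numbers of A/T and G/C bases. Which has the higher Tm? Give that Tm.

Primer 1: A+T=7, G+C=8 → Tm = 2(7)+4(8) = 46°C
Primer 2: A+T=2, G+C=9 → Tm = 2(2)+4(9) = 40°C
46°C vs 40°C → primer 1 is higher.

Primer 1, 46°C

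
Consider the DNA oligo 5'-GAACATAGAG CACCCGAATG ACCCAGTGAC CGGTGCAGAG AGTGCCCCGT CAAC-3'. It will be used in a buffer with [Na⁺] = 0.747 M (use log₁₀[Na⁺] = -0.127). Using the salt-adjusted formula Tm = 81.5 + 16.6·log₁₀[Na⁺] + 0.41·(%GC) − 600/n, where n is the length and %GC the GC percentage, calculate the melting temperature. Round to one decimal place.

Length n = 54. Counting bases: A=16, G=15, C=17, T=6
G+C = 32, so %GC = 32/54 × 100 = 59.259%
Salt term: 16.6 × (-0.127) = -2.108
GC term: 0.41 × 59.259 = 24.296; length term: −600/54 = −11.111
Tm = 81.5 + (-2.108) + 24.296 − 11.111 = 92.577 → 92.6°C

92.6°C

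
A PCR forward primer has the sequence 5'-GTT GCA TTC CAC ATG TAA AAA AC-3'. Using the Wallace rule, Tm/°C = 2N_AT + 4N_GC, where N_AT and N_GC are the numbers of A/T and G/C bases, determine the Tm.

Base counts: T=6, G=3, A=9, C=5
So N_AT = 15 and N_GC = 8.
Tm = 2×15 + 4×8 = 62°C

62°C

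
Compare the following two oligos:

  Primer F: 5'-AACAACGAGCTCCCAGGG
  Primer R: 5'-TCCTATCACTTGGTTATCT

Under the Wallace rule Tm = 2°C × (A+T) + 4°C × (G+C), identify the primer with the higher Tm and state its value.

Primer F, 58°C

Primer F: A+T=7, G+C=11 → Tm = 2(7)+4(11) = 58°C
Primer R: A+T=12, G+C=7 → Tm = 2(12)+4(7) = 52°C
58°C vs 52°C → primer F is higher.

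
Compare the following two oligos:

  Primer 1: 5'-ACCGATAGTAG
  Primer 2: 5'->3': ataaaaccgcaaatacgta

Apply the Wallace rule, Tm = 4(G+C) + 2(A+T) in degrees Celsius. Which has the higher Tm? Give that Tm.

Primer 2, 50°C

Primer 1: A+T=6, G+C=5 → Tm = 2(6)+4(5) = 32°C
Primer 2: A+T=13, G+C=6 → Tm = 2(13)+4(6) = 50°C
32°C vs 50°C → primer 2 is higher.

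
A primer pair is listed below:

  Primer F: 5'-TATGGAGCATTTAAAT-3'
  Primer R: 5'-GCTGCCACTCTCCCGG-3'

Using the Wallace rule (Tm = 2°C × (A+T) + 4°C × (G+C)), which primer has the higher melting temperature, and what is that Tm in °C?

Primer F: A+T=12, G+C=4 → Tm = 2(12)+4(4) = 40°C
Primer R: A+T=4, G+C=12 → Tm = 2(4)+4(12) = 56°C
40°C vs 56°C → primer R is higher.

Primer R, 56°C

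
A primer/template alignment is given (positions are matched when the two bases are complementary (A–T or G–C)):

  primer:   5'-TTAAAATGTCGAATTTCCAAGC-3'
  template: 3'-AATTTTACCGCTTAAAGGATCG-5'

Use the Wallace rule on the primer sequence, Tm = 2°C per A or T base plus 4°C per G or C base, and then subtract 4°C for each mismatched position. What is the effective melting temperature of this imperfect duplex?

50°C

Primer base counts: A=8, T=7, G=3, C=4 → A+T=15, G+C=7
Perfect-match Tm = 2(15) + 4(7) = 30 + 28 = 58°C
Mismatches (positions where the bases are not complementary): 2 (at positions 9, 19)
Effective Tm = 58 − 2×4 = 58 − 8 = 50°C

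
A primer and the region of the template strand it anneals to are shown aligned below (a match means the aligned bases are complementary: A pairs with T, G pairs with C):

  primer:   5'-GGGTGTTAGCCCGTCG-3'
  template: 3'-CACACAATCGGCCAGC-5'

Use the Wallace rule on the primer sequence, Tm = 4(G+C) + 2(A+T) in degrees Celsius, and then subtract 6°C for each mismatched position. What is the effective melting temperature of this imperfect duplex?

42°C

Primer base counts: A=1, T=4, G=7, C=4 → A+T=5, G+C=11
Perfect-match Tm = 2(5) + 4(11) = 10 + 44 = 54°C
Mismatches (positions where the bases are not complementary): 2 (at positions 2, 12)
Effective Tm = 54 − 2×6 = 54 − 12 = 42°C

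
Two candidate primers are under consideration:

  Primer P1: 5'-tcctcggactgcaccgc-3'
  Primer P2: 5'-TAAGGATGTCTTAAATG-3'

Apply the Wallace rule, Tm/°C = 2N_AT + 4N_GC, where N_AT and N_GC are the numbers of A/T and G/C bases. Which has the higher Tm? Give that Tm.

Primer P1, 58°C

Primer P1: A+T=5, G+C=12 → Tm = 2(5)+4(12) = 58°C
Primer P2: A+T=12, G+C=5 → Tm = 2(12)+4(5) = 44°C
58°C vs 44°C → primer P1 is higher.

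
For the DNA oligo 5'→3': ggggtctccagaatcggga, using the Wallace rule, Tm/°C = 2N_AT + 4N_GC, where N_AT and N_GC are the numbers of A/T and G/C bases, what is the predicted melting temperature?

Base counts: C=4, A=4, G=8, T=3
A+T = 7, G+C = 12
Tm = 2(7) + 4(12) = 14 + 48 = 62°C

62°C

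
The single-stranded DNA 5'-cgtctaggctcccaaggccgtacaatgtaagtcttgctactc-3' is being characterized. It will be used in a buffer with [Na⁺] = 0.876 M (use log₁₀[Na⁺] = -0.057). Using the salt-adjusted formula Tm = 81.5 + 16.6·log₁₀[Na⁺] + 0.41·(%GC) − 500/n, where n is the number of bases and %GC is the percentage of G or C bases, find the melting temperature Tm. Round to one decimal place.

90.1°C

Length n = 42. A=9, T=11, C=13, G=9
G+C = 22, so %GC = 22/42 × 100 = 52.381%
Salt term: 16.6 × (-0.057) = -0.946
GC term: 0.41 × 52.381 = 21.476; length term: −500/42 = −11.905
Tm = 81.5 + (-0.946) + 21.476 − 11.905 = 90.125 → 90.1°C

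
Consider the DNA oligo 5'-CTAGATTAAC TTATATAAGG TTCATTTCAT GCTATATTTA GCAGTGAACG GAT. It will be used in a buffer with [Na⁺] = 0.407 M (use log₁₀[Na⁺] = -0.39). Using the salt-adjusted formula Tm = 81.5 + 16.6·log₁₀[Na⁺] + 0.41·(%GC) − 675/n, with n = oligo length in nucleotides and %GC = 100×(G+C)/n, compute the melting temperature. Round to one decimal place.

Length n = 53. T=20, A=17, G=9, C=7
G+C = 16, so %GC = 16/53 × 100 = 30.189%
Salt term: 16.6 × (-0.39) = -6.474
GC term: 0.41 × 30.189 = 12.377; length term: −675/53 = −12.736
Tm = 81.5 + (-6.474) + 12.377 − 12.736 = 74.667 → 74.7°C

74.7°C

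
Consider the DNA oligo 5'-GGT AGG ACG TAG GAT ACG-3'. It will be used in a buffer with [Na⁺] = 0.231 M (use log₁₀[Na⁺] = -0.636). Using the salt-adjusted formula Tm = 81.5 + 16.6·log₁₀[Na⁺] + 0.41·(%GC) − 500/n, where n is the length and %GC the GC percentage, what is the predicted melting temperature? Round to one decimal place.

65.9°C

Length n = 18. Counting bases: A=5, G=8, C=2, T=3
G+C = 10, so %GC = 10/18 × 100 = 55.556%
Salt term: 16.6 × (-0.636) = -10.558
GC term: 0.41 × 55.556 = 22.778; length term: −500/18 = −27.778
Tm = 81.5 + (-10.558) + 22.778 − 27.778 = 65.942 → 65.9°C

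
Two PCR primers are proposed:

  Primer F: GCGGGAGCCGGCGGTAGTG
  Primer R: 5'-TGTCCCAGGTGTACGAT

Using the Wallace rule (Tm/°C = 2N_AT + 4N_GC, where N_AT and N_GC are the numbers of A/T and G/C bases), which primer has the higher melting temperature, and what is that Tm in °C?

Primer F, 68°C

Primer F: A+T=4, G+C=15 → Tm = 2(4)+4(15) = 68°C
Primer R: A+T=8, G+C=9 → Tm = 2(8)+4(9) = 52°C
68°C vs 52°C → primer F is higher.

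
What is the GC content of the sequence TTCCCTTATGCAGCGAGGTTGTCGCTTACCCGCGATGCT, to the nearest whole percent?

56%

Base counts: A=5, C=12, T=12, G=10
G+C = 10 + 12 = 22 out of 39 bases
%GC = 22/39 × 100 = 56.41% ≈ 56%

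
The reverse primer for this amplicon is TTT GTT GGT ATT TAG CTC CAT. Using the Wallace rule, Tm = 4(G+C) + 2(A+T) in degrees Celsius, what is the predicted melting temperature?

Base counts: A=3, G=4, T=11, C=3
So N_AT = 14 and N_GC = 7.
Tm = 2×14 + 4×7 = 56°C

56°C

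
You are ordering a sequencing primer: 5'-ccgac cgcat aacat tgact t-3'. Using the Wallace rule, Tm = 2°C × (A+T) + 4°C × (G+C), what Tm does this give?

Base counts: G=3, T=5, A=6, C=7
AT pairs contribute 11, GC pairs contribute 10.
Tm = 2×11 + 4×10 = 62°C

62°C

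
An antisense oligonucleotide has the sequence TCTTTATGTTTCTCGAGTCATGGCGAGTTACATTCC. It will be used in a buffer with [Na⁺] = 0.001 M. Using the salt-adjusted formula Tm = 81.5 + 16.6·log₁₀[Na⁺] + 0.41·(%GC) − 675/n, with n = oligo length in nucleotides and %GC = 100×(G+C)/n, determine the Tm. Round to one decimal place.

Length n = 36. Counting bases: C=8, A=6, T=15, G=7
G+C = 15, so %GC = 15/36 × 100 = 41.667%
Salt term: 16.6 × (-3) = -49.8
GC term: 0.41 × 41.667 = 17.083; length term: −675/36 = −18.75
Tm = 81.5 + (-49.8) + 17.083 − 18.75 = 30.033 → 30.0°C

30.0°C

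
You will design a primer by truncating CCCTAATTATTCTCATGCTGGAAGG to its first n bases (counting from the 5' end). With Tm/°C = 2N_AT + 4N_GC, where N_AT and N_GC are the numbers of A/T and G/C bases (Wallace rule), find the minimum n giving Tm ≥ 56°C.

n = 20

First 19 bases: CCCTAATTATTCTCATGCT → Tm = 52°C (< 56°C)
First 20 bases: CCCTAATTATTCTCATGCTG → Tm = 56°C (≥ 56°C)
Since every base adds ≥2°C, Tm only increases with n, so the threshold is first crossed at n = 20.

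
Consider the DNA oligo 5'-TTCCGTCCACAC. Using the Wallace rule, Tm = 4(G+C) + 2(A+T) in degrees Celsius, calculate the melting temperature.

38°C

Counting bases: A=2, C=6, G=1, T=3
A+T = 5, G+C = 7
Tm = 4·7 + 2·5 = 28 + 10 = 38°C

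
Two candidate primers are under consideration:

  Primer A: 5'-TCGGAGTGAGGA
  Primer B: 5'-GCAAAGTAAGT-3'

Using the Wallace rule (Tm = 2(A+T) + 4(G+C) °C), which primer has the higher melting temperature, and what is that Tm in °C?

Primer A: A+T=5, G+C=7 → Tm = 2(5)+4(7) = 38°C
Primer B: A+T=7, G+C=4 → Tm = 2(7)+4(4) = 30°C
38°C vs 30°C → primer A is higher.

Primer A, 38°C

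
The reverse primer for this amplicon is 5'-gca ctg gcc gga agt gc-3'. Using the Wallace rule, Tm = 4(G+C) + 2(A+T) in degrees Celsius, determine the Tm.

Counting bases: C=5, G=7, T=2, A=3
So N_AT = 5 and N_GC = 12.
Tm = 2×5 + 4×12 = 58°C

58°C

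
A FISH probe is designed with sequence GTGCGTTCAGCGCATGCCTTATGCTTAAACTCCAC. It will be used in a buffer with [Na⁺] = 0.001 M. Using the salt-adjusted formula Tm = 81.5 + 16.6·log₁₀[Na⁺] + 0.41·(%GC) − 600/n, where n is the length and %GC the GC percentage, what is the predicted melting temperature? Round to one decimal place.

35.6°C

Length n = 35. Scanning the sequence gives C=11, T=10, A=7, G=7.
G+C = 18, so %GC = 18/35 × 100 = 51.429%
Salt term: 16.6 × (-3) = -49.8
GC term: 0.41 × 51.429 = 21.086; length term: −600/35 = −17.143
Tm = 81.5 + (-49.8) + 21.086 − 17.143 = 35.643 → 35.6°C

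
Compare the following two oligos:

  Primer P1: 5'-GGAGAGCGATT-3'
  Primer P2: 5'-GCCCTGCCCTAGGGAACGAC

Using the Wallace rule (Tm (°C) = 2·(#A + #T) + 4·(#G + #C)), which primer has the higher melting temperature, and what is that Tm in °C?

Primer P2, 68°C

Primer P1: A+T=5, G+C=6 → Tm = 2(5)+4(6) = 34°C
Primer P2: A+T=6, G+C=14 → Tm = 2(6)+4(14) = 68°C
34°C vs 68°C → primer P2 is higher.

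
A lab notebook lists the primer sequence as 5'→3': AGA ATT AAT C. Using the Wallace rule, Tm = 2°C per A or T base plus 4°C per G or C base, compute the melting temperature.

24°C

G=1, A=5, T=3, C=1
A+T = 8, G+C = 2
Tm = 2(8) + 4(2) = 16 + 8 = 24°C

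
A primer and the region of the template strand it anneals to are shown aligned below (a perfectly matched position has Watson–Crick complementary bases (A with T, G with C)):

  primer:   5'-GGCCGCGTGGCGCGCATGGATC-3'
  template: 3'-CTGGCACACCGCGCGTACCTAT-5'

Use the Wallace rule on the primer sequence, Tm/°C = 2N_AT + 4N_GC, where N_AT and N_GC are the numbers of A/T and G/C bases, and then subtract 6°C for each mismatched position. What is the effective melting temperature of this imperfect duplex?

60°C

Primer base counts: A=2, T=3, G=10, C=7 → A+T=5, G+C=17
Perfect-match Tm = 2(5) + 4(17) = 10 + 68 = 78°C
Mismatches (positions where the bases are not complementary): 3 (at positions 2, 6, 22)
Effective Tm = 78 − 3×6 = 78 − 18 = 60°C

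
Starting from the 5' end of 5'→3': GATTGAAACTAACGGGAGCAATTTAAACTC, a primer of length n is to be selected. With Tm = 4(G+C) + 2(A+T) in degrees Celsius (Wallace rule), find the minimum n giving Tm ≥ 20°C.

First 7 bases: GATTGAA → Tm = 18°C (< 20°C)
First 8 bases: GATTGAAA → Tm = 20°C (≥ 20°C)
Each additional base adds 2°C (A/T) or 4°C (G/C), so Tm is non-decreasing in n; n = 8 is the first length to reach 20°C.

n = 8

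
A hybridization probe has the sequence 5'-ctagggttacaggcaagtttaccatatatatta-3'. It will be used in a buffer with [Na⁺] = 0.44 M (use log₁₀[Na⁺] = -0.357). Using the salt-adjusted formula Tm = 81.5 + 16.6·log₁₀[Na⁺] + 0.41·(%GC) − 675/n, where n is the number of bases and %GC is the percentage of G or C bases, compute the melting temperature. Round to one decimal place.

Length n = 33. T=11, A=11, G=6, C=5
G+C = 11, so %GC = 11/33 × 100 = 33.333%
Salt term: 16.6 × (-0.357) = -5.926
GC term: 0.41 × 33.333 = 13.667; length term: −675/33 = −20.455
Tm = 81.5 + (-5.926) + 13.667 − 20.455 = 68.786 → 68.8°C

68.8°C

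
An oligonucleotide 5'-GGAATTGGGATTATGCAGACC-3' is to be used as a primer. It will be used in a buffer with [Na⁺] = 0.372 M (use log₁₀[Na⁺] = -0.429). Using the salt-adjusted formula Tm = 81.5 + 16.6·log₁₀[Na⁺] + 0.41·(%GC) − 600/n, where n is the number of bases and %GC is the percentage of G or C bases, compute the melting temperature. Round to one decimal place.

65.3°C

Length n = 21. T=5, G=7, A=6, C=3
G+C = 10, so %GC = 10/21 × 100 = 47.619%
Salt term: 16.6 × (-0.429) = -7.121
GC term: 0.41 × 47.619 = 19.524; length term: −600/21 = −28.571
Tm = 81.5 + (-7.121) + 19.524 − 28.571 = 65.332 → 65.3°C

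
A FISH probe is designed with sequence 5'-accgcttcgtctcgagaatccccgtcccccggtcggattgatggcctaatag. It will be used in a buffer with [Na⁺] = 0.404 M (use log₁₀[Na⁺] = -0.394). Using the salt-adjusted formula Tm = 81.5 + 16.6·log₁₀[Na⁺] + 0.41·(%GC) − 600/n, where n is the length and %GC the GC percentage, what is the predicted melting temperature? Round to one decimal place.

87.9°C

Length n = 52. T=12, C=18, A=9, G=13
G+C = 31, so %GC = 31/52 × 100 = 59.615%
Salt term: 16.6 × (-0.394) = -6.54
GC term: 0.41 × 59.615 = 24.442; length term: −600/52 = −11.538
Tm = 81.5 + (-6.54) + 24.442 − 11.538 = 87.864 → 87.9°C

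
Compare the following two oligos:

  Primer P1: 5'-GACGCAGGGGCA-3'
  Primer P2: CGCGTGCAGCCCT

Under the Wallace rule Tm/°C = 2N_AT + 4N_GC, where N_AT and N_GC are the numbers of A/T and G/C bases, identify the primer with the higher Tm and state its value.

Primer P2, 46°C

Primer P1: A+T=3, G+C=9 → Tm = 2(3)+4(9) = 42°C
Primer P2: A+T=3, G+C=10 → Tm = 2(3)+4(10) = 46°C
42°C vs 46°C → primer P2 is higher.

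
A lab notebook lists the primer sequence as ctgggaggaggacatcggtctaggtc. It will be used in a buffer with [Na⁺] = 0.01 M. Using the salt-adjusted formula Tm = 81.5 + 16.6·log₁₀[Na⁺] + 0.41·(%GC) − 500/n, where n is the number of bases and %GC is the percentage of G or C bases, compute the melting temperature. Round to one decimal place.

54.3°C

Length n = 26. Scanning the sequence gives A=5, T=5, C=5, G=11.
G+C = 16, so %GC = 16/26 × 100 = 61.538%
Salt term: 16.6 × (-2) = -33.2
GC term: 0.41 × 61.538 = 25.231; length term: −500/26 = −19.231
Tm = 81.5 + (-33.2) + 25.231 − 19.231 = 54.3 → 54.3°C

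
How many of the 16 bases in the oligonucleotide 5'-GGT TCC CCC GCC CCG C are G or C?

Scanning the sequence gives C=10, T=2, G=4, A=0.
Total G or C: 4 + 10 = 14

14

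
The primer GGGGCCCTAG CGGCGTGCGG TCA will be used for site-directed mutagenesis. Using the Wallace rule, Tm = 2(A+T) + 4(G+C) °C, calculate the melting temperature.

Counting bases: G=11, A=2, C=7, T=3
AT pairs contribute 5, GC pairs contribute 18.
Tm = 2(5) + 4(18) = 10 + 72 = 82°C

82°C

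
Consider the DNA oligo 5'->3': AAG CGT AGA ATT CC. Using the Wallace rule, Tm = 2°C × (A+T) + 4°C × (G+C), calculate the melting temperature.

40°C

Scanning the sequence gives A=5, C=3, T=3, G=3.
AT pairs contribute 8, GC pairs contribute 6.
Tm = 4·6 + 2·8 = 24 + 16 = 40°C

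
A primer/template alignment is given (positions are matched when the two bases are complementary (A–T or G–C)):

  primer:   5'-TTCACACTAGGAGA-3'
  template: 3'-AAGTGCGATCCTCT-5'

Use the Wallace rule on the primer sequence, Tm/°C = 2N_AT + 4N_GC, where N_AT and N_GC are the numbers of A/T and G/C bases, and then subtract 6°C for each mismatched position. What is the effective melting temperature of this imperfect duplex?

34°C

Primer base counts: A=5, T=3, G=3, C=3 → A+T=8, G+C=6
Perfect-match Tm = 2(8) + 4(6) = 16 + 24 = 40°C
Mismatches (positions where the bases are not complementary): 1 (at position 6)
Effective Tm = 40 − 1×6 = 40 − 6 = 34°C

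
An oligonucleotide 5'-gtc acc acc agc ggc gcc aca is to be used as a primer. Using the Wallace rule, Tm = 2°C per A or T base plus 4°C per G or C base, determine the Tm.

C=10, G=5, T=1, A=5
A+T = 6, G+C = 15
Tm = 2(6) + 4(15) = 12 + 60 = 72°C

72°C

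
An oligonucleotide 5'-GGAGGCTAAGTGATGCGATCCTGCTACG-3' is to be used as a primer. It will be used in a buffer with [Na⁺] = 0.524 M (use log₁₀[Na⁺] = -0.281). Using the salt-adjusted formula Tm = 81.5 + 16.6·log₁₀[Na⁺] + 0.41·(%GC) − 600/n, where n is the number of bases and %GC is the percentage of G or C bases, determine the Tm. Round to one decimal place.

Length n = 28. Counting bases: A=6, C=6, G=10, T=6
G+C = 16, so %GC = 16/28 × 100 = 57.143%
Salt term: 16.6 × (-0.281) = -4.665
GC term: 0.41 × 57.143 = 23.429; length term: −600/28 = −21.429
Tm = 81.5 + (-4.665) + 23.429 − 21.429 = 78.835 → 78.8°C

78.8°C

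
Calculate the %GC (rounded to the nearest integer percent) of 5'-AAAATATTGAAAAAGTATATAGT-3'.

Base counts: A=13, C=0, G=3, T=7
G+C = 3 + 0 = 3 out of 23 bases
%GC = 3/23 × 100 = 13.04% ≈ 13%

13%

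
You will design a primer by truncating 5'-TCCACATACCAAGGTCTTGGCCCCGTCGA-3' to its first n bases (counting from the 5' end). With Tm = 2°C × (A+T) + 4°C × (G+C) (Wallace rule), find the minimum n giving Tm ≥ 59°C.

First 19 bases: TCCACATACCAAGGTCTTG → Tm = 56°C (< 59°C)
First 20 bases: TCCACATACCAAGGTCTTGG → Tm = 60°C (≥ 59°C)
Each additional base adds 2°C (A/T) or 4°C (G/C), so Tm is non-decreasing in n; n = 20 is the first length to reach 59°C.

n = 20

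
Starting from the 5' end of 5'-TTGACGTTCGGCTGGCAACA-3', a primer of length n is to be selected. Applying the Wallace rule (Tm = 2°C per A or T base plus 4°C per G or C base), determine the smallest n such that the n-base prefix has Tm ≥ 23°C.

n = 9

First 8 bases: TTGACGTT → Tm = 22°C (< 23°C)
First 9 bases: TTGACGTTC → Tm = 26°C (≥ 23°C)
Since every base adds ≥2°C, Tm only increases with n, so the threshold is first crossed at n = 9.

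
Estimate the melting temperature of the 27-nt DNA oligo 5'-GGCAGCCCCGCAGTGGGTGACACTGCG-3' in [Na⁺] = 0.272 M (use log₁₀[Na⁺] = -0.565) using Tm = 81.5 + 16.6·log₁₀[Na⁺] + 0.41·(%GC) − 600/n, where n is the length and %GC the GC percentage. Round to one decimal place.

Length n = 27. Counting bases: C=9, A=4, T=3, G=11
G+C = 20, so %GC = 20/27 × 100 = 74.074%
Salt term: 16.6 × (-0.565) = -9.379
GC term: 0.41 × 74.074 = 30.37; length term: −600/27 = −22.222
Tm = 81.5 + (-9.379) + 30.37 − 22.222 = 80.269 → 80.3°C

80.3°C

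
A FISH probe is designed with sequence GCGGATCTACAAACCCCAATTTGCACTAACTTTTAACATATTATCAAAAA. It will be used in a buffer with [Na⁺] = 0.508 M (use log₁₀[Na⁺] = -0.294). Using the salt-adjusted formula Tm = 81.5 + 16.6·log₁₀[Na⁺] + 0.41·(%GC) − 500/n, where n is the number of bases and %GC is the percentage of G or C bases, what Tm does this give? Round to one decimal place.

Length n = 50. Scanning the sequence gives G=4, C=12, T=14, A=20.
G+C = 16, so %GC = 16/50 × 100 = 32%
Salt term: 16.6 × (-0.294) = -4.88
GC term: 0.41 × 32 = 13.12; length term: −500/50 = −10
Tm = 81.5 + (-4.88) + 13.12 − 10 = 79.74 → 79.7°C

79.7°C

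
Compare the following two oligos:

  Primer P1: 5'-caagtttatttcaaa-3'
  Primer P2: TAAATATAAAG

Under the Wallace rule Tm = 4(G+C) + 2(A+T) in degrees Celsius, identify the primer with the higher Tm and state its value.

Primer P1, 36°C

Primer P1: A+T=12, G+C=3 → Tm = 2(12)+4(3) = 36°C
Primer P2: A+T=10, G+C=1 → Tm = 2(10)+4(1) = 24°C
36°C vs 24°C → primer P1 is higher.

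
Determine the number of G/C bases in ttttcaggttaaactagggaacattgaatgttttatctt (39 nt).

T=17, C=4, G=7, A=11
Total G or C: 7 + 4 = 11

11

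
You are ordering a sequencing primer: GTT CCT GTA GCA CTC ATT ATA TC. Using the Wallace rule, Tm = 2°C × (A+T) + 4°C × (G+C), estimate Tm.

64°C

Counting bases: A=5, C=6, G=3, T=9
A+T = 14, G+C = 9
Tm = 2×14 + 4×9 = 64°C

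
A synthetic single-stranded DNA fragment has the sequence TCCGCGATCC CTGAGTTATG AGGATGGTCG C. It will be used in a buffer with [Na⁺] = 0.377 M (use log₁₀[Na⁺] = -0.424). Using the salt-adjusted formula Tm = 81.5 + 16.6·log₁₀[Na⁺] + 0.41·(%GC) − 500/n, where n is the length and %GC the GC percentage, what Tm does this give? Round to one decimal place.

Length n = 31. Scanning the sequence gives T=8, G=10, C=8, A=5.
G+C = 18, so %GC = 18/31 × 100 = 58.065%
Salt term: 16.6 × (-0.424) = -7.038
GC term: 0.41 × 58.065 = 23.807; length term: −500/31 = −16.129
Tm = 81.5 + (-7.038) + 23.807 − 16.129 = 82.14 → 82.1°C

82.1°C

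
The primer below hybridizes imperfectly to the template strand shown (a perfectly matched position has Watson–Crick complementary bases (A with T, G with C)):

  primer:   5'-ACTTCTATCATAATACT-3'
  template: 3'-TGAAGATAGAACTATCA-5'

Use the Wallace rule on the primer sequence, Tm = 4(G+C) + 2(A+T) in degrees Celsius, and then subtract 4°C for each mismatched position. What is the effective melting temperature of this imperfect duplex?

Primer base counts: A=6, T=7, G=0, C=4 → A+T=13, G+C=4
Perfect-match Tm = 2(13) + 4(4) = 26 + 16 = 42°C
Mismatches (positions where the bases are not complementary): 3 (at positions 10, 12, 16)
Effective Tm = 42 − 3×4 = 42 − 12 = 30°C

30°C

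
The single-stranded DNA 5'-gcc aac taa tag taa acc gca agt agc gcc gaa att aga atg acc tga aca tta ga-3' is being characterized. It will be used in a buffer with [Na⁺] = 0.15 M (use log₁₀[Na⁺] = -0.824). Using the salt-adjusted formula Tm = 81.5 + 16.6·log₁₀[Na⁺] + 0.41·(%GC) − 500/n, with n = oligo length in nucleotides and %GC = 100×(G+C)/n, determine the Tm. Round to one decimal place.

Length n = 56. Base counts: T=10, A=23, G=11, C=12
G+C = 23, so %GC = 23/56 × 100 = 41.071%
Salt term: 16.6 × (-0.824) = -13.678
GC term: 0.41 × 41.071 = 16.839; length term: −500/56 = −8.929
Tm = 81.5 + (-13.678) + 16.839 − 8.929 = 75.732 → 75.7°C

75.7°C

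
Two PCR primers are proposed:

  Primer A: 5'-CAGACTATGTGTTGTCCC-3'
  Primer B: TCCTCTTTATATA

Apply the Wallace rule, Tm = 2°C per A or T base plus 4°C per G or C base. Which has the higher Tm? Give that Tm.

Primer A: A+T=9, G+C=9 → Tm = 2(9)+4(9) = 54°C
Primer B: A+T=10, G+C=3 → Tm = 2(10)+4(3) = 32°C
54°C vs 32°C → primer A is higher.

Primer A, 54°C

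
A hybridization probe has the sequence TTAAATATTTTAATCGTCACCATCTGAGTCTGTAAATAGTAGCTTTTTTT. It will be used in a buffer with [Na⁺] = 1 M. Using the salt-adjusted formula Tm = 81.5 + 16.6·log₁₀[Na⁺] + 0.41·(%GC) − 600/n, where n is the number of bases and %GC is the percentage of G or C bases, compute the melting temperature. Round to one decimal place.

Length n = 50. Counting bases: C=7, G=6, T=23, A=14
G+C = 13, so %GC = 13/50 × 100 = 26%
Salt term: 16.6 × (0) = 0
GC term: 0.41 × 26 = 10.66; length term: −600/50 = −12
Tm = 81.5 + (0) + 10.66 − 12 = 80.16 → 80.2°C

80.2°C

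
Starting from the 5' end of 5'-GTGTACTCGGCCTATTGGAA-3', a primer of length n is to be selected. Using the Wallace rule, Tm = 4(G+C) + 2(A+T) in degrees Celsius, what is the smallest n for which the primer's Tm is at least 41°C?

First 12 bases: GTGTACTCGGCC → Tm = 40°C (< 41°C)
First 13 bases: GTGTACTCGGCCT → Tm = 42°C (≥ 41°C)
Since every base adds ≥2°C, Tm only increases with n, so the threshold is first crossed at n = 13.

n = 13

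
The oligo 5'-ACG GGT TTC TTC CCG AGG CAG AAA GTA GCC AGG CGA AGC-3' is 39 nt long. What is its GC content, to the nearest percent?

Counting bases: T=6, G=13, C=10, A=10
G+C = 13 + 10 = 23 out of 39 bases
%GC = 23/39 × 100 = 58.97% ≈ 59%

59%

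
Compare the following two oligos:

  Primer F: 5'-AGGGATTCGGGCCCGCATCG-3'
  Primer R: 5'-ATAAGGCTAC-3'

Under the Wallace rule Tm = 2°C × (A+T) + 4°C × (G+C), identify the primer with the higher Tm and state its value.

Primer F: A+T=6, G+C=14 → Tm = 2(6)+4(14) = 68°C
Primer R: A+T=6, G+C=4 → Tm = 2(6)+4(4) = 28°C
68°C vs 28°C → primer F is higher.

Primer F, 68°C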